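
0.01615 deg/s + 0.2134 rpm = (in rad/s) 1 deg/s = 0.017453293 rad/s, so 0.01615 deg/s = 0.01615 * 0.017453293 = 0.00028187067 rad/s. 1 rpm = 0.10471976 rad/s, so 0.2134 rpm = 0.2134 * 0.10471976 = 0.022347196 rad/s. Sum: 0.00028187067 + 0.022347196 = 0.022629066 rad/s. Result: 0.022629066 rad/s ≈ 0.02263 rad/s (4 s.f.). Final answer: 0.02263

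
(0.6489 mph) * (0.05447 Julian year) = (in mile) 1 mph = 0.44704 m/s, so 0.6489 mph = 0.6489 * 0.44704 = 0.29008426 m/s. 1 Julian year = 31557600 s, so 0.05447 Julian year = 0.05447 * 31557600 = 1718942.5 s. Combine: 0.29008426 m/s * 1718942.5 s = 498638.15 m. 1 mile = 1609.344 m, so 498638.15 m = 498638.15 / 1609.344 = 309.83938 mile ≈ 309.8 mile (4 s.f.). Final answer: 309.8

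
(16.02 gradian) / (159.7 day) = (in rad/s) 1 gradian = 0.015707963 rad, so 16.02 gradian = 16.02 * 0.015707963 = 0.25164157 rad. 1 day = 86400 s, so 159.7 day = 159.7 * 86400 = 13798080 s. Combine: 0.25164157 rad / 13798080 s = 1.8237434e-08 rad/s. Result: 1.8237434e-08 rad/s ≈ 1.824e-08 rad/s (4 s.f.). Final answer: 1.824e-08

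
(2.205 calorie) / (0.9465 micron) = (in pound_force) 1 calorie = 4.184 J, so 2.205 calorie = 2.205 * 4.184 = 9.22572 J. 1 micron = 1e-06 m, so 0.9465 micron = 0.9465 * 1e-06 = 9.465e-07 m. Combine: 9.22572 J / 9.465e-07 m = 9747194.9 N. 1 pound_force = 4.4482216 N, so 9747194.9 N = 9747194.9 / 4.4482216 = 2191256.6 pound_force ≈ 2.191e+06 pound_force (4 s.f.). Final answer: 2.191e+06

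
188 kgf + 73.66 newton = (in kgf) 1 kgf = 9.80665 N, so 188 kgf = 188 * 9.80665 = 1843.6502 N. 73.66 newton = 73.66 N. Sum: 1843.6502 + 73.66 = 1917.3102 N. 1 kgf = 9.80665 N, so 1917.3102 N = 1917.3102 / 9.80665 = 195.51123 kgf ≈ 195.5 kgf (4 s.f.). Final answer: 195.5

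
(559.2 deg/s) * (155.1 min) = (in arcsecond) 1 deg/s = 0.017453293 rad/s, so 559.2 deg/s = 559.2 * 0.017453293 = 9.7598812 rad/s. 1 min = 60 s, so 155.1 min = 155.1 * 60 = 9306 s. Combine: 9.7598812 rad/s * 9306 s = 90825.454 rad. 1 arcsecond = 4.8481368e-06 rad, so 90825.454 rad = 90825.454 / 4.8481368e-06 = 1.8734095e+10 arcsecond ≈ 1.873e+10 arcsecond (4 s.f.). Final answer: 1.873e+10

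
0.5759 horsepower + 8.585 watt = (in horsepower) 1 horsepower = 745.69987 W, so 0.5759 horsepower = 0.5759 * 745.69987 = 429.44856 W. 8.585 watt = 8.585 W. Sum: 429.44856 + 8.585 = 438.03356 W. 1 horsepower = 745.69987 W, so 438.03356 W = 438.03356 / 745.69987 = 0.58741267 horsepower ≈ 0.5874 horsepower (4 s.f.). Final answer: 0.5874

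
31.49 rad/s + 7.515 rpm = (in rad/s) 31.49 rad/s is already in rad/s. 1 rpm = 0.10471976 rad/s, so 7.515 rpm = 7.515 * 0.10471976 = 0.78696896 rad/s. Sum: 31.49 + 0.78696896 = 32.276969 rad/s. Result: 32.276969 rad/s ≈ 32.28 rad/s (4 s.f.). Final answer: 32.28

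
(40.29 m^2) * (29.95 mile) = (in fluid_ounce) 40.29 m^2 is already in m^2. 1 mile = 1609.344 m, so 29.95 mile = 29.95 * 1609.344 = 48199.853 m. Combine: 40.29 m^2 * 48199.853 m = 1941972.1 m^3. 1 fluid_ounce = 2.957353e-05 m^3, so 1941972.1 m^3 = 1941972.1 / 2.957353e-05 = 6.5665888e+10 fluid_ounce ≈ 6.567e+10 fluid_ounce (4 s.f.). Final answer: 6.567e+10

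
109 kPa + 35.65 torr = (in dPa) 1.138e+06. Check: 1 kPa = 1000 Pa, so 109 kPa = 109 * 1000 = 109000 Pa. 1 torr = 133.32237 Pa, so 35.65 torr = 35.65 * 133.32237 = 4752.9424 Pa. Sum: 109000 + 4752.9424 = 113752.94 Pa. 1 dPa = 0.1 Pa, so 113752.94 Pa = 113752.94 / 0.1 = 1137529.4 dPa ≈ 1.138e+06 dPa (4 s.f.).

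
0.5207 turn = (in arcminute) 1 turn = 6.2831853 rad, so 0.5207 turn = 0.5207 * 6.2831853 = 3.2716546 rad. 1 arcminute = 0.00029088821 rad, so 3.2716546 rad = 3.2716546 / 0.00029088821 = 11247.12 arcminute ≈ 1.125e+04 arcminute (4 s.f.). Final answer: 1.125e+04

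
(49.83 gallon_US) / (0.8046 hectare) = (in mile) 1.457e-08. Check: 1 gallon_US = 0.0037854118 m^3, so 49.83 gallon_US = 49.83 * 0.0037854118 = 0.18862707 m^3. 1 hectare = 10000 m^2, so 0.8046 hectare = 0.8046 * 10000 = 8046 m^2. Combine: 0.18862707 m^3 / 8046 m^2 = 2.3443583e-05 m. 1 mile = 1609.344 m, so 2.3443583e-05 m = 2.3443583e-05 / 1609.344 = 1.4567167e-08 mile ≈ 1.457e-08 mile (4 s.f.).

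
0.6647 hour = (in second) 1 hour = 3600 s, so 0.6647 hour = 0.6647 * 3600 = 2392.92 s. 2392.92 s = 2392.92 second ≈ 2393 second (4 s.f.). Final answer: 2393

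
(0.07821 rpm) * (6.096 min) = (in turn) 0.4768. Check: 1 rpm = 0.10471976 rad/s, so 0.07821 rpm = 0.07821 * 0.10471976 = 0.008190132 rad/s. 1 min = 60 s, so 6.096 min = 6.096 * 60 = 365.76 s. Combine: 0.008190132 rad/s * 365.76 s = 2.9956227 rad. 1 turn = 6.2831853 rad, so 2.9956227 rad = 2.9956227 / 6.2831853 = 0.47676816 turn ≈ 0.4768 turn (4 s.f.).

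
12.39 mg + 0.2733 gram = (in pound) 0.0006298. Check: 1 mg = 1e-06 kg, so 12.39 mg = 12.39 * 1e-06 = 1.239e-05 kg. 1 gram = 0.001 kg, so 0.2733 gram = 0.2733 * 0.001 = 0.0002733 kg. Sum: 1.239e-05 + 0.0002733 = 0.00028569 kg. 1 pound = 0.45359237 kg, so 0.00028569 kg = 0.00028569 / 0.45359237 = 0.00062983864 pound ≈ 0.0006298 pound (4 s.f.).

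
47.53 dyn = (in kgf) 1 dyn = 1e-05 N, so 47.53 dyn = 47.53 * 1e-05 = 0.0004753 N. 1 kgf = 9.80665 N, so 0.0004753 N = 0.0004753 / 9.80665 = 4.8467112e-05 kgf ≈ 4.847e-05 kgf (4 s.f.). Final answer: 4.847e-05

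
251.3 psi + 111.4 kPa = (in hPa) 1 psi = 6894.7573 Pa, so 251.3 psi = 251.3 * 6894.7573 = 1732652.5 Pa. 1 kPa = 1000 Pa, so 111.4 kPa = 111.4 * 1000 = 111400 Pa. Sum: 1732652.5 + 111400 = 1844052.5 Pa. 1 hPa = 100 Pa, so 1844052.5 Pa = 1844052.5 / 100 = 18440.525 hPa ≈ 1.844e+04 hPa (4 s.f.). Final answer: 1.844e+04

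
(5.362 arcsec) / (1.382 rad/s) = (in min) 1 arcsec = 4.8481368e-06 rad, so 5.362 arcsec = 5.362 * 4.8481368e-06 = 2.599571e-05 rad. 1.382 rad/s is already in rad/s. Combine: 2.599571e-05 rad / 1.382 rad/s = 1.881021e-05 s. 1 min = 60 s, so 1.881021e-05 s = 1.881021e-05 / 60 = 3.1350349e-07 min ≈ 3.135e-07 min (4 s.f.). Final answer: 3.135e-07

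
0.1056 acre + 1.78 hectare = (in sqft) 1 acre = 4046.8564 m^2, so 0.1056 acre = 0.1056 * 4046.8564 = 427.34804 m^2. 1 hectare = 10000 m^2, so 1.78 hectare = 1.78 * 10000 = 17800 m^2. Sum: 427.34804 + 17800 = 18227.348 m^2. 1 sqft = 0.09290304 m^2, so 18227.348 m^2 = 18227.348 / 0.09290304 = 196197.54 sqft ≈ 1.962e+05 sqft (4 s.f.). Final answer: 1.962e+05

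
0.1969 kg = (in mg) 1 mg = 1e-06 kg, so 0.1969 kg = 0.1969 / 1e-06 = 196900 mg ≈ 1.969e+05 mg (4 s.f.). Final answer: 1.969e+05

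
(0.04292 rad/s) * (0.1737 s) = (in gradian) 0.4746. Check: 0.04292 rad/s is already in rad/s. 0.1737 s is already in s. Combine: 0.04292 rad/s * 0.1737 s = 0.007455204 rad. 1 gradian = 0.015707963 rad, so 0.007455204 rad = 0.007455204 / 0.015707963 = 0.47461303 gradian ≈ 0.4746 gradian (4 s.f.).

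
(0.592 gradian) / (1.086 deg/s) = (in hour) 0.0001363. Check: 1 gradian = 0.015707963 rad, so 0.592 gradian = 0.592 * 0.015707963 = 0.0092991143 rad. 1 deg/s = 0.017453293 rad/s, so 1.086 deg/s = 1.086 * 0.017453293 = 0.018954276 rad/s. Combine: 0.0092991143 rad / 0.018954276 rad/s = 0.49060773 s. 1 hour = 3600 s, so 0.49060773 s = 0.49060773 / 3600 = 0.00013627993 hour ≈ 0.0001363 hour (4 s.f.).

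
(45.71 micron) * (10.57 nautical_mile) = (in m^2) 1 micron = 1e-06 m, so 45.71 micron = 45.71 * 1e-06 = 4.571e-05 m. 1 nautical_mile = 1852 m, so 10.57 nautical_mile = 10.57 * 1852 = 19575.64 m. Combine: 4.571e-05 m * 19575.64 m = 0.8948025 m^2. Result: 0.8948025 m^2 ≈ 0.8948 m^2 (4 s.f.). Final answer: 0.8948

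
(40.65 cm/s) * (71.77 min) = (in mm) 1.75e+06. Check: 1 cm/s = 0.01 m/s, so 40.65 cm/s = 40.65 * 0.01 = 0.4065 m/s. 1 min = 60 s, so 71.77 min = 71.77 * 60 = 4306.2 s. Combine: 0.4065 m/s * 4306.2 s = 1750.4703 m. 1 mm = 0.001 m, so 1750.4703 m = 1750.4703 / 0.001 = 1750470.3 mm ≈ 1.75e+06 mm (4 s.f.).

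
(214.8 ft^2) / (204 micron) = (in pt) 1 ft^2 = 0.09290304 m^2, so 214.8 ft^2 = 214.8 * 0.09290304 = 19.955573 m^2. 1 micron = 1e-06 m, so 204 micron = 204 * 1e-06 = 0.000204 m. Combine: 19.955573 m^2 / 0.000204 m = 97821.436 m. 1 pt = 0.00035277778 m, so 97821.436 m = 97821.436 / 0.00035277778 = 2.7728911e+08 pt ≈ 2.773e+08 pt (4 s.f.). Final answer: 2.773e+08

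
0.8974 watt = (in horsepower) 0.001203. Check: 0.8974 watt = 0.8974 W. 1 horsepower = 745.69987 W, so 0.8974 W = 0.8974 / 745.69987 = 0.0012034332 horsepower ≈ 0.001203 horsepower (4 s.f.).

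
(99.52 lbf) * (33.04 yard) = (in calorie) 1 lbf = 4.4482216 N, so 99.52 lbf = 99.52 * 4.4482216 = 442.68702 N. 1 yard = 0.9144 m, so 33.04 yard = 33.04 * 0.9144 = 30.211776 m. Combine: 442.68702 N * 30.211776 m = 13374.361 J. 1 calorie = 4.184 J, so 13374.361 J = 13374.361 / 4.184 = 3196.549 calorie ≈ 3197 calorie (4 s.f.). Final answer: 3197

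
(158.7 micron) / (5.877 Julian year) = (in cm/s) 8.557e-11. Check: 1 micron = 1e-06 m, so 158.7 micron = 158.7 * 1e-06 = 0.0001587 m. 1 Julian year = 31557600 s, so 5.877 Julian year = 5.877 * 31557600 = 1.8546402e+08 s. Combine: 0.0001587 m / 1.8546402e+08 s = 8.556916e-13 m/s. 1 cm/s = 0.01 m/s, so 8.556916e-13 m/s = 8.556916e-13 / 0.01 = 8.556916e-11 cm/s ≈ 8.557e-11 cm/s (4 s.f.).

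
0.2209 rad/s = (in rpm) 2.109. Check: 1 rpm = 0.10471976 rad/s, so 0.2209 rad/s = 0.2209 / 0.10471976 = 2.1094396 rpm ≈ 2.109 rpm (4 s.f.).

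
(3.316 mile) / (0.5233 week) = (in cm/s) 1 mile = 1609.344 m, so 3.316 mile = 3.316 * 1609.344 = 5336.5847 m. 1 week = 604800 s, so 0.5233 week = 0.5233 * 604800 = 316491.84 s. Combine: 5336.5847 m / 316491.84 s = 0.016861682 m/s. 1 cm/s = 0.01 m/s, so 0.016861682 m/s = 0.016861682 / 0.01 = 1.6861682 cm/s ≈ 1.686 cm/s (4 s.f.). Final answer: 1.686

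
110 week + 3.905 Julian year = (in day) 1 week = 604800 s, so 110 week = 110 * 604800 = 66528000 s. 1 Julian year = 31557600 s, so 3.905 Julian year = 3.905 * 31557600 = 1.2323243e+08 s. Sum: 66528000 + 1.2323243e+08 = 1.8976043e+08 s. 1 day = 86400 s, so 1.8976043e+08 s = 1.8976043e+08 / 86400 = 2196.3012 day ≈ 2196 day (4 s.f.). Final answer: 2196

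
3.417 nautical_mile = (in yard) 6921. Check: 1 nautical_mile = 1852 m, so 3.417 nautical_mile = 3.417 * 1852 = 6328.284 m. 1 yard = 0.9144 m, so 6328.284 m = 6328.284 / 0.9144 = 6920.6955 yard ≈ 6921 yard (4 s.f.).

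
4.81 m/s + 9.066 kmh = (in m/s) 7.328. Check: 4.81 m/s is already in m/s. 1 kmh = 0.27777778 m/s, so 9.066 kmh = 9.066 * 0.27777778 = 2.5183333 m/s. Sum: 4.81 + 2.5183333 = 7.3283333 m/s. Result: 7.3283333 m/s ≈ 7.328 m/s (4 s.f.).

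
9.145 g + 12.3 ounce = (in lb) 0.7889. Check: 1 g = 0.001 kg, so 9.145 g = 9.145 * 0.001 = 0.009145 kg. 1 ounce = 0.028349523 kg, so 12.3 ounce = 12.3 * 0.028349523 = 0.34869913 kg. Sum: 0.009145 + 0.34869913 = 0.35784413 kg. 1 lb = 0.45359237 kg, so 0.35784413 kg = 0.35784413 / 0.45359237 = 0.78891127 lb ≈ 0.7889 lb (4 s.f.).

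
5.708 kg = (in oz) 1 oz = 0.028349523 kg, so 5.708 kg = 5.708 / 0.028349523 = 201.34377 oz ≈ 201.3 oz (4 s.f.). Final answer: 201.3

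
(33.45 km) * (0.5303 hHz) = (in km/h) 6.386e+06. Check: 1 km = 1000 m, so 33.45 km = 33.45 * 1000 = 33450 m. 1 hHz = 100 Hz, so 0.5303 hHz = 0.5303 * 100 = 53.03 Hz. Combine: 33450 m * 53.03 Hz = 1773853.5 m/s. 1 km/h = 0.27777778 m/s, so 1773853.5 m/s = 1773853.5 / 0.27777778 = 6385872.6 km/h ≈ 6.386e+06 km/h (4 s.f.).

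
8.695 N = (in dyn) 1 dyn = 1e-05 N, so 8.695 N = 8.695 / 1e-05 = 869500 dyn ≈ 8.695e+05 dyn (4 s.f.). Final answer: 8.695e+05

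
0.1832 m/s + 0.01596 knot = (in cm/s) 19.14. Check: 0.1832 m/s is already in m/s. 1 knot = 0.51444444 m/s, so 0.01596 knot = 0.01596 * 0.51444444 = 0.0082105333 m/s. Sum: 0.1832 + 0.0082105333 = 0.19141053 m/s. 1 cm/s = 0.01 m/s, so 0.19141053 m/s = 0.19141053 / 0.01 = 19.141053 cm/s ≈ 19.14 cm/s (4 s.f.).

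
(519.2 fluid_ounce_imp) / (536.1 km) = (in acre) 6.8e-12. Check: 1 fluid_ounce_imp = 2.8413063e-05 m^3, so 519.2 fluid_ounce_imp = 519.2 * 2.8413063e-05 = 0.014752062 m^3. 1 km = 1000 m, so 536.1 km = 536.1 * 1000 = 536100 m. Combine: 0.014752062 m^3 / 536100 m = 2.751737e-08 m^2. 1 acre = 4046.8564 m^2, so 2.751737e-08 m^2 = 2.751737e-08 / 4046.8564 = 6.7996902e-12 acre ≈ 6.8e-12 acre (4 s.f.).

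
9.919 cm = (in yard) 1 cm = 0.01 m, so 9.919 cm = 9.919 * 0.01 = 0.09919 m. 1 yard = 0.9144 m, so 0.09919 m = 0.09919 / 0.9144 = 0.1084755 yard ≈ 0.1085 yard (4 s.f.). Final answer: 0.1085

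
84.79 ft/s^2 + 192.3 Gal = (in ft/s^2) 91.1. Check: 1 ft/s^2 = 0.3048 m/s^2, so 84.79 ft/s^2 = 84.79 * 0.3048 = 25.843992 m/s^2. 1 Gal = 0.01 m/s^2, so 192.3 Gal = 192.3 * 0.01 = 1.923 m/s^2. Sum: 25.843992 + 1.923 = 27.766992 m/s^2. 1 ft/s^2 = 0.3048 m/s^2, so 27.766992 m/s^2 = 27.766992 / 0.3048 = 91.099055 ft/s^2 ≈ 91.1 ft/s^2 (4 s.f.).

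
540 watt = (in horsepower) 0.7242. Check: 540 watt = 540 W. 1 horsepower = 745.69987 W, so 540 W = 540 / 745.69987 = 0.72415193 horsepower ≈ 0.7242 horsepower (4 s.f.).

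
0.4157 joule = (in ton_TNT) 9.935e-11. Check: 0.4157 joule = 0.4157 J. 1 ton_TNT = 4.184e+09 J, so 0.4157 J = 0.4157 / 4.184e+09 = 9.9354685e-11 ton_TNT ≈ 9.935e-11 ton_TNT (4 s.f.).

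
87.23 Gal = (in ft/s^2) 1 Gal = 0.01 m/s^2, so 87.23 Gal = 87.23 * 0.01 = 0.8723 m/s^2. 1 ft/s^2 = 0.3048 m/s^2, so 0.8723 m/s^2 = 0.8723 / 0.3048 = 2.8618766 ft/s^2 ≈ 2.862 ft/s^2 (4 s.f.). Final answer: 2.862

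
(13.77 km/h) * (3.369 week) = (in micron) 1 km/h = 0.27777778 m/s, so 13.77 km/h = 13.77 * 0.27777778 = 3.825 m/s. 1 week = 604800 s, so 3.369 week = 3.369 * 604800 = 2037571.2 s. Combine: 3.825 m/s * 2037571.2 s = 7793709.8 m. 1 micron = 1e-06 m, so 7793709.8 m = 7793709.8 / 1e-06 = 7.7937098e+12 micron ≈ 7.794e+12 micron (4 s.f.). Final answer: 7.794e+12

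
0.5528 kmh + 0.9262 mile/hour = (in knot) 1.103. Check: 1 kmh = 0.27777778 m/s, so 0.5528 kmh = 0.5528 * 0.27777778 = 0.15355556 m/s. 1 mile/hour = 0.44704 m/s, so 0.9262 mile/hour = 0.9262 * 0.44704 = 0.41404845 m/s. Sum: 0.15355556 + 0.41404845 = 0.567604 m/s. 1 knot = 0.51444444 m/s, so 0.567604 m/s = 0.567604 / 0.51444444 = 1.1033339 knot ≈ 1.103 knot (4 s.f.).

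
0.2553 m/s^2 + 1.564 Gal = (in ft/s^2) 0.8889. Check: 0.2553 m/s^2 is already in m/s^2. 1 Gal = 0.01 m/s^2, so 1.564 Gal = 1.564 * 0.01 = 0.01564 m/s^2. Sum: 0.2553 + 0.01564 = 0.27094 m/s^2. 1 ft/s^2 = 0.3048 m/s^2, so 0.27094 m/s^2 = 0.27094 / 0.3048 = 0.88891076 ft/s^2 ≈ 0.8889 ft/s^2 (4 s.f.).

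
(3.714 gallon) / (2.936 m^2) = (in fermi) 4.788e+12. Check: 1 gallon = 0.0037854118 m^3, so 3.714 gallon = 3.714 * 0.0037854118 = 0.014059019 m^3. 2.936 m^2 is already in m^2. Combine: 0.014059019 m^3 / 2.936 m^2 = 0.0047884943 m. 1 fermi = 1e-15 m, so 0.0047884943 m = 0.0047884943 / 1e-15 = 4.7884943e+12 fermi ≈ 4.788e+12 fermi (4 s.f.).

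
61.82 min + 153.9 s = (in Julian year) 1 min = 60 s, so 61.82 min = 61.82 * 60 = 3709.2 s. 153.9 s is already in s. Sum: 3709.2 + 153.9 = 3863.1 s. 1 Julian year = 31557600 s, so 3863.1 s = 3863.1 / 31557600 = 0.00012241425 Julian year ≈ 0.0001224 Julian year (4 s.f.). Final answer: 0.0001224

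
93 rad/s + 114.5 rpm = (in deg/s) 93 rad/s is already in rad/s. 1 rpm = 0.10471976 rad/s, so 114.5 rpm = 114.5 * 0.10471976 = 11.990412 rad/s. Sum: 93 + 11.990412 = 104.99041 rad/s. 1 deg/s = 0.017453293 rad/s, so 104.99041 rad/s = 104.99041 / 0.017453293 = 6015.5075 deg/s ≈ 6016 deg/s (4 s.f.). Final answer: 6016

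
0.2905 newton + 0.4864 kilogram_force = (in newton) 0.2905 newton = 0.2905 N. 1 kilogram_force = 9.80665 N, so 0.4864 kilogram_force = 0.4864 * 9.80665 = 4.7699546 N. Sum: 0.2905 + 4.7699546 = 5.0604546 N. 5.0604546 N = 5.0604546 newton ≈ 5.06 newton (4 s.f.). Final answer: 5.06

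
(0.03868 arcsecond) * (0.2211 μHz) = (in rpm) 3.959e-13. Check: 1 arcsecond = 4.8481368e-06 rad, so 0.03868 arcsecond = 0.03868 * 4.8481368e-06 = 1.8752593e-07 rad. 1 μHz = 1e-06 Hz, so 0.2211 μHz = 0.2211 * 1e-06 = 2.211e-07 Hz. Combine: 1.8752593e-07 rad * 2.211e-07 Hz = 4.1461984e-14 rad/s. 1 rpm = 0.10471976 rad/s, so 4.1461984e-14 rad/s = 4.1461984e-14 / 0.10471976 = 3.9593278e-13 rpm ≈ 3.959e-13 rpm (4 s.f.).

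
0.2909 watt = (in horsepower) 0.2909 watt = 0.2909 W. 1 horsepower = 745.69987 W, so 0.2909 W = 0.2909 / 745.69987 = 0.00039010333 horsepower ≈ 0.0003901 horsepower (4 s.f.). Final answer: 0.0003901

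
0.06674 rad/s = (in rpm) 1 rpm = 0.10471976 rad/s, so 0.06674 rad/s = 0.06674 / 0.10471976 = 0.63732005 rpm ≈ 0.6373 rpm (4 s.f.). Final answer: 0.6373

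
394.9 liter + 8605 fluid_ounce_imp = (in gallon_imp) 140.6. Check: 1 liter = 0.001 m^3, so 394.9 liter = 394.9 * 0.001 = 0.3949 m^3. 1 fluid_ounce_imp = 2.8413063e-05 m^3, so 8605 fluid_ounce_imp = 8605 * 2.8413063e-05 = 0.2444944 m^3. Sum: 0.3949 + 0.2444944 = 0.6393944 m^3. 1 gallon_imp = 0.00454609 m^3, so 0.6393944 m^3 = 0.6393944 / 0.00454609 = 140.64711 gallon_imp ≈ 140.6 gallon_imp (4 s.f.).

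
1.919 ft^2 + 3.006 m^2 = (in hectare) 1 ft^2 = 0.09290304 m^2, so 1.919 ft^2 = 1.919 * 0.09290304 = 0.17828093 m^2. 3.006 m^2 is already in m^2. Sum: 0.17828093 + 3.006 = 3.1842809 m^2. 1 hectare = 10000 m^2, so 3.1842809 m^2 = 3.1842809 / 10000 = 0.00031842809 hectare ≈ 0.0003184 hectare (4 s.f.). Final answer: 0.0003184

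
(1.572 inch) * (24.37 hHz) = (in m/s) 97.31. Check: 1 inch = 0.0254 m, so 1.572 inch = 1.572 * 0.0254 = 0.0399288 m. 1 hHz = 100 Hz, so 24.37 hHz = 24.37 * 100 = 2437 Hz. Combine: 0.0399288 m * 2437 Hz = 97.306486 m/s. Result: 97.306486 m/s ≈ 97.31 m/s (4 s.f.).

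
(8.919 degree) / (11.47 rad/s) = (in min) 0.0002262. Check: 1 degree = 0.017453293 rad, so 8.919 degree = 8.919 * 0.017453293 = 0.15566592 rad. 11.47 rad/s is already in rad/s. Combine: 0.15566592 rad / 11.47 rad/s = 0.013571571 s. 1 min = 60 s, so 0.013571571 s = 0.013571571 / 60 = 0.00022619285 min ≈ 0.0002262 min (4 s.f.).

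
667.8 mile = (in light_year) 1 mile = 1609.344 m, so 667.8 mile = 667.8 * 1609.344 = 1074719.9 m. 1 light_year = 9.4607305e+15 m, so 1074719.9 m = 1074719.9 / 9.4607305e+15 = 1.1359799e-10 light_year ≈ 1.136e-10 light_year (4 s.f.). Final answer: 1.136e-10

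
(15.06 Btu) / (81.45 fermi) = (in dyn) 1 Btu = 1055.0559 J, so 15.06 Btu = 15.06 * 1055.0559 = 15889.141 J. 1 fermi = 1e-15 m, so 81.45 fermi = 81.45 * 1e-15 = 8.145e-14 m. Combine: 15889.141 J / 8.145e-14 m = 1.9507847e+17 N. 1 dyn = 1e-05 N, so 1.9507847e+17 N = 1.9507847e+17 / 1e-05 = 1.9507847e+22 dyn ≈ 1.951e+22 dyn (4 s.f.). Final answer: 1.951e+22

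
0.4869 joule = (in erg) 4.869e+06. Check: 0.4869 joule = 0.4869 J. 1 erg = 1e-07 J, so 0.4869 J = 0.4869 / 1e-07 = 4869000 erg ≈ 4.869e+06 erg (4 s.f.).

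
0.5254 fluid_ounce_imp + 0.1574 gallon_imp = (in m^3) 0.0007305. Check: 1 fluid_ounce_imp = 2.8413063e-05 m^3, so 0.5254 fluid_ounce_imp = 0.5254 * 2.8413063e-05 = 1.4928223e-05 m^3. 1 gallon_imp = 0.00454609 m^3, so 0.1574 gallon_imp = 0.1574 * 0.00454609 = 0.00071555457 m^3. Sum: 1.4928223e-05 + 0.00071555457 = 0.00073048279 m^3. Result: 0.00073048279 m^3 ≈ 0.0007305 m^3 (4 s.f.).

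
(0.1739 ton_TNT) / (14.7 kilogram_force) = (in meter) 1 ton_TNT = 4.184e+09 J, so 0.1739 ton_TNT = 0.1739 * 4.184e+09 = 7.275976e+08 J. 1 kilogram_force = 9.80665 N, so 14.7 kilogram_force = 14.7 * 9.80665 = 144.15775 N. Combine: 7.275976e+08 J / 144.15775 N = 5047231.8 m. 5047231.8 m = 5047231.8 meter ≈ 5.047e+06 meter (4 s.f.). Final answer: 5.047e+06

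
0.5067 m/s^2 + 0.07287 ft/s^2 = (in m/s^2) 0.5067 m/s^2 is already in m/s^2. 1 ft/s^2 = 0.3048 m/s^2, so 0.07287 ft/s^2 = 0.07287 * 0.3048 = 0.022210776 m/s^2. Sum: 0.5067 + 0.022210776 = 0.52891078 m/s^2. Result: 0.52891078 m/s^2 ≈ 0.5289 m/s^2 (4 s.f.). Final answer: 0.5289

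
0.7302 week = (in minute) 7360. Check: 1 week = 604800 s, so 0.7302 week = 0.7302 * 604800 = 441624.96 s. 1 minute = 60 s, so 441624.96 s = 441624.96 / 60 = 7360.416 minute ≈ 7360 minute (4 s.f.).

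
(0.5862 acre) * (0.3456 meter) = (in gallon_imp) 1 acre = 4046.8564 m^2, so 0.5862 acre = 0.5862 * 4046.8564 = 2372.2672 m^2. 0.3456 meter = 0.3456 m. Combine: 2372.2672 m^2 * 0.3456 m = 819.85556 m^3. 1 gallon_imp = 0.00454609 m^3, so 819.85556 m^3 = 819.85556 / 0.00454609 = 180343.01 gallon_imp ≈ 1.803e+05 gallon_imp (4 s.f.). Final answer: 1.803e+05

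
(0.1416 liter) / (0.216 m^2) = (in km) 6.556e-07. Check: 1 liter = 0.001 m^3, so 0.1416 liter = 0.1416 * 0.001 = 0.0001416 m^3. 0.216 m^2 is already in m^2. Combine: 0.0001416 m^3 / 0.216 m^2 = 0.00065555556 m. 1 km = 1000 m, so 0.00065555556 m = 0.00065555556 / 1000 = 6.5555556e-07 km ≈ 6.556e-07 km (4 s.f.).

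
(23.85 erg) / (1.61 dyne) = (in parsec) 1 erg = 1e-07 J, so 23.85 erg = 23.85 * 1e-07 = 2.385e-06 J. 1 dyne = 1e-05 N, so 1.61 dyne = 1.61 * 1e-05 = 1.61e-05 N. Combine: 2.385e-06 J / 1.61e-05 N = 0.14813665 m. 1 parsec = 3.0856776e+16 m, so 0.14813665 m = 0.14813665 / 3.0856776e+16 = 4.8007817e-18 parsec ≈ 4.801e-18 parsec (4 s.f.). Final answer: 4.801e-18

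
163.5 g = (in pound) 0.3605. Check: 1 g = 0.001 kg, so 163.5 g = 163.5 * 0.001 = 0.1635 kg. 1 pound = 0.45359237 kg, so 0.1635 kg = 0.1635 / 0.45359237 = 0.3604558 pound ≈ 0.3605 pound (4 s.f.).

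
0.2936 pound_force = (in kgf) 0.1332. Check: 1 pound_force = 4.4482216 N, so 0.2936 pound_force = 0.2936 * 4.4482216 = 1.3059979 N. 1 kgf = 9.80665 N, so 1.3059979 N = 1.3059979 / 9.80665 = 0.13317472 kgf ≈ 0.1332 kgf (4 s.f.).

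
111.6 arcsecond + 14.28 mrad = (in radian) 1 arcsecond = 4.8481368e-06 rad, so 111.6 arcsecond = 111.6 * 4.8481368e-06 = 0.00054105207 rad. 1 mrad = 0.001 rad, so 14.28 mrad = 14.28 * 0.001 = 0.01428 rad. Sum: 0.00054105207 + 0.01428 = 0.014821052 rad. 0.014821052 rad = 0.014821052 radian ≈ 0.01482 radian (4 s.f.). Final answer: 0.01482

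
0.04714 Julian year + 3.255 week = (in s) 3.456e+06. Check: 1 Julian year = 31557600 s, so 0.04714 Julian year = 0.04714 * 31557600 = 1487625.3 s. 1 week = 604800 s, so 3.255 week = 3.255 * 604800 = 1968624 s. Sum: 1487625.3 + 1968624 = 3456249.3 s. Result: 3456249.3 s ≈ 3.456e+06 s (4 s.f.).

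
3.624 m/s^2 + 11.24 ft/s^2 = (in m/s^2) 7.05. Check: 3.624 m/s^2 is already in m/s^2. 1 ft/s^2 = 0.3048 m/s^2, so 11.24 ft/s^2 = 11.24 * 0.3048 = 3.425952 m/s^2. Sum: 3.624 + 3.425952 = 7.049952 m/s^2. Result: 7.049952 m/s^2 ≈ 7.05 m/s^2 (4 s.f.).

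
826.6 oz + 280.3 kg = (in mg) 3.037e+08. Check: 1 oz = 0.028349523 kg, so 826.6 oz = 826.6 * 0.028349523 = 23.433716 kg. 280.3 kg is already in kg. Sum: 23.433716 + 280.3 = 303.73372 kg. 1 mg = 1e-06 kg, so 303.73372 kg = 303.73372 / 1e-06 = 3.0373372e+08 mg ≈ 3.037e+08 mg (4 s.f.).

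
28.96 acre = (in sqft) 1.261e+06. Check: 1 acre = 4046.8564 m^2, so 28.96 acre = 28.96 * 4046.8564 = 117196.96 m^2. 1 sqft = 0.09290304 m^2, so 117196.96 m^2 = 117196.96 / 0.09290304 = 1261497.6 sqft ≈ 1.261e+06 sqft (4 s.f.).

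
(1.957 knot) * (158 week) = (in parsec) 3.118e-09. Check: 1 knot = 0.51444444 m/s, so 1.957 knot = 1.957 * 0.51444444 = 1.0067678 m/s. 1 week = 604800 s, so 158 week = 158 * 604800 = 95558400 s. Combine: 1.0067678 m/s * 95558400 s = 96205118 m. 1 parsec = 3.0856776e+16 m, so 96205118 m = 96205118 / 3.0856776e+16 = 3.1177955e-09 parsec ≈ 3.118e-09 parsec (4 s.f.).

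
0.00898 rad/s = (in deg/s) 0.5145. Check: 1 deg/s = 0.017453293 rad/s, so 0.00898 rad/s = 0.00898 / 0.017453293 = 0.5145161 deg/s ≈ 0.5145 deg/s (4 s.f.).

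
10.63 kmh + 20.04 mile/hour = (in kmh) 1 kmh = 0.27777778 m/s, so 10.63 kmh = 10.63 * 0.27777778 = 2.9527778 m/s. 1 mile/hour = 0.44704 m/s, so 20.04 mile/hour = 20.04 * 0.44704 = 8.9586816 m/s. Sum: 2.9527778 + 8.9586816 = 11.911459 m/s. 1 kmh = 0.27777778 m/s, so 11.911459 m/s = 11.911459 / 0.27777778 = 42.881254 kmh ≈ 42.88 kmh (4 s.f.). Final answer: 42.88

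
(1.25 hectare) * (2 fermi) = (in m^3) 2.5e-11. Check: 1 hectare = 10000 m^2, so 1.25 hectare = 1.25 * 10000 = 12500 m^2. 1 fermi = 1e-15 m, so 2 fermi = 2 * 1e-15 = 2e-15 m. Combine: 12500 m^2 * 2e-15 m = 2.5e-11 m^3. Result: 2.5e-11 m^3.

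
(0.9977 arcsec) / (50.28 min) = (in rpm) 1 arcsec = 4.8481368e-06 rad, so 0.9977 arcsec = 0.9977 * 4.8481368e-06 = 4.8369861e-06 rad. 1 min = 60 s, so 50.28 min = 50.28 * 60 = 3016.8 s. Combine: 4.8369861e-06 rad / 3016.8 s = 1.6033499e-09 rad/s. 1 rpm = 0.10471976 rad/s, so 1.6033499e-09 rad/s = 1.6033499e-09 / 0.10471976 = 1.5310864e-08 rpm ≈ 1.531e-08 rpm (4 s.f.). Final answer: 1.531e-08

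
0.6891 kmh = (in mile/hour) 0.4282. Check: 1 kmh = 0.27777778 m/s, so 0.6891 kmh = 0.6891 * 0.27777778 = 0.19141667 m/s. 1 mile/hour = 0.44704 m/s, so 0.19141667 m/s = 0.19141667 / 0.44704 = 0.42818689 mile/hour ≈ 0.4282 mile/hour (4 s.f.).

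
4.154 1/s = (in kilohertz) 4.154 1/s = 4.154 Hz. 1 kilohertz = 1000 Hz, so 4.154 Hz = 4.154 / 1000 = 0.004154 kilohertz. Final answer: 0.004154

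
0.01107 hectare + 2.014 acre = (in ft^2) 8.892e+04. Check: 1 hectare = 10000 m^2, so 0.01107 hectare = 0.01107 * 10000 = 110.7 m^2. 1 acre = 4046.8564 m^2, so 2.014 acre = 2.014 * 4046.8564 = 8150.3688 m^2. Sum: 110.7 + 8150.3688 = 8261.0688 m^2. 1 ft^2 = 0.09290304 m^2, so 8261.0688 m^2 = 8261.0688 / 0.09290304 = 88921.405 ft^2 ≈ 8.892e+04 ft^2 (4 s.f.).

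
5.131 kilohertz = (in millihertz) 5.131e+06. Check: 1 kilohertz = 1000 Hz, so 5.131 kilohertz = 5.131 * 1000 = 5131 Hz. 1 millihertz = 0.001 Hz, so 5131 Hz = 5131 / 0.001 = 5131000 millihertz ≈ 5.131e+06 millihertz (4 s.f.).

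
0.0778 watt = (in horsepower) 0.0778 watt = 0.0778 W. 1 horsepower = 745.69987 W, so 0.0778 W = 0.0778 / 745.69987 = 0.00010433152 horsepower ≈ 0.0001043 horsepower (4 s.f.). Final answer: 0.0001043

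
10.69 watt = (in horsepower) 0.01434. Check: 10.69 watt = 10.69 W. 1 horsepower = 745.69987 W, so 10.69 W = 10.69 / 745.69987 = 0.014335526 horsepower ≈ 0.01434 horsepower (4 s.f.).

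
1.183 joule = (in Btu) 0.001121. Check: 1.183 joule = 1.183 J. 1 Btu = 1055.0559 J, so 1.183 J = 1.183 / 1055.0559 = 0.0011212677 Btu ≈ 0.001121 Btu (4 s.f.).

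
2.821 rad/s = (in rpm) 26.94. Check: 1 rpm = 0.10471976 rad/s, so 2.821 rad/s = 2.821 / 0.10471976 = 26.938566 rpm ≈ 26.94 rpm (4 s.f.).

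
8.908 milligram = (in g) 0.008908. Check: 1 milligram = 1e-06 kg, so 8.908 milligram = 8.908 * 1e-06 = 8.908e-06 kg. 1 g = 0.001 kg, so 8.908e-06 kg = 8.908e-06 / 0.001 = 0.008908 g.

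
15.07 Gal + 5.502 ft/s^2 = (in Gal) 182.8. Check: 1 Gal = 0.01 m/s^2, so 15.07 Gal = 15.07 * 0.01 = 0.1507 m/s^2. 1 ft/s^2 = 0.3048 m/s^2, so 5.502 ft/s^2 = 5.502 * 0.3048 = 1.6770096 m/s^2. Sum: 0.1507 + 1.6770096 = 1.8277096 m/s^2. 1 Gal = 0.01 m/s^2, so 1.8277096 m/s^2 = 1.8277096 / 0.01 = 182.77096 Gal ≈ 182.8 Gal (4 s.f.).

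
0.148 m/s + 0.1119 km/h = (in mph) 0.148 m/s is already in m/s. 1 km/h = 0.27777778 m/s, so 0.1119 km/h = 0.1119 * 0.27777778 = 0.031083333 m/s. Sum: 0.148 + 0.031083333 = 0.17908333 m/s. 1 mph = 0.44704 m/s, so 0.17908333 m/s = 0.17908333 / 0.44704 = 0.40059801 mph ≈ 0.4006 mph (4 s.f.). Final answer: 0.4006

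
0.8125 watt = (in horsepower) 0.00109. Check: 0.8125 watt = 0.8125 W. 1 horsepower = 745.69987 W, so 0.8125 W = 0.8125 / 745.69987 = 0.0010895804 horsepower ≈ 0.00109 horsepower (4 s.f.).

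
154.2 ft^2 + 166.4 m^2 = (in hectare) 1 ft^2 = 0.09290304 m^2, so 154.2 ft^2 = 154.2 * 0.09290304 = 14.325649 m^2. 166.4 m^2 is already in m^2. Sum: 14.325649 + 166.4 = 180.72565 m^2. 1 hectare = 10000 m^2, so 180.72565 m^2 = 180.72565 / 10000 = 0.018072565 hectare ≈ 0.01807 hectare (4 s.f.). Final answer: 0.01807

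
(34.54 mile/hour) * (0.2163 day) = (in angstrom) 1 mile/hour = 0.44704 m/s, so 34.54 mile/hour = 34.54 * 0.44704 = 15.440762 m/s. 1 day = 86400 s, so 0.2163 day = 0.2163 * 86400 = 18688.32 s. Combine: 15.440762 m/s * 18688.32 s = 288561.89 m. 1 angstrom = 1e-10 m, so 288561.89 m = 288561.89 / 1e-10 = 2.8856189e+15 angstrom ≈ 2.886e+15 angstrom (4 s.f.). Final answer: 2.886e+15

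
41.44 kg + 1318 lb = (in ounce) 2.255e+04. Check: 41.44 kg is already in kg. 1 lb = 0.45359237 kg, so 1318 lb = 1318 * 0.45359237 = 597.83474 kg. Sum: 41.44 + 597.83474 = 639.27474 kg. 1 ounce = 0.028349523 kg, so 639.27474 kg = 639.27474 / 0.028349523 = 22549.753 ounce ≈ 2.255e+04 ounce (4 s.f.).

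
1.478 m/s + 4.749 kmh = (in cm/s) 1.478 m/s is already in m/s. 1 kmh = 0.27777778 m/s, so 4.749 kmh = 4.749 * 0.27777778 = 1.3191667 m/s. Sum: 1.478 + 1.3191667 = 2.7971667 m/s. 1 cm/s = 0.01 m/s, so 2.7971667 m/s = 2.7971667 / 0.01 = 279.71667 cm/s ≈ 279.7 cm/s (4 s.f.). Final answer: 279.7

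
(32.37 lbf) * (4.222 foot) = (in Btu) 1 lbf = 4.4482216 N, so 32.37 lbf = 32.37 * 4.4482216 = 143.98893 N. 1 foot = 0.3048 m, so 4.222 foot = 4.222 * 0.3048 = 1.2868656 m. Combine: 143.98893 N * 1.2868656 m = 185.29441 J. 1 Btu = 1055.0559 J, so 185.29441 J = 185.29441 / 1055.0559 = 0.17562521 Btu ≈ 0.1756 Btu (4 s.f.). Final answer: 0.1756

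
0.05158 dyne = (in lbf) 1.16e-07. Check: 1 dyne = 1e-05 N, so 0.05158 dyne = 0.05158 * 1e-05 = 5.158e-07 N. 1 lbf = 4.4482216 N, so 5.158e-07 N = 5.158e-07 / 4.4482216 = 1.1595645e-07 lbf ≈ 1.16e-07 lbf (4 s.f.).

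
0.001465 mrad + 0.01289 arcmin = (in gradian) 0.000332. Check: 1 mrad = 0.001 rad, so 0.001465 mrad = 0.001465 * 0.001 = 1.465e-06 rad. 1 arcmin = 0.00029088821 rad, so 0.01289 arcmin = 0.01289 * 0.00029088821 = 3.749549e-06 rad. Sum: 1.465e-06 + 3.749549e-06 = 5.214549e-06 rad. 1 gradian = 0.015707963 rad, so 5.214549e-06 rad = 5.214549e-06 / 0.015707963 = 0.0003319685 gradian ≈ 0.000332 gradian (4 s.f.).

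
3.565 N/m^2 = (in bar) 3.565e-05. Check: 3.565 N/m^2 = 3.565 Pa. 1 bar = 100000 Pa, so 3.565 Pa = 3.565 / 100000 = 3.565e-05 bar.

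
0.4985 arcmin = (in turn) 2.308e-05. Check: 1 arcmin = 0.00029088821 rad, so 0.4985 arcmin = 0.4985 * 0.00029088821 = 0.00014500777 rad. 1 turn = 6.2831853 rad, so 0.00014500777 rad = 0.00014500777 / 6.2831853 = 2.3078704e-05 turn ≈ 2.308e-05 turn (4 s.f.).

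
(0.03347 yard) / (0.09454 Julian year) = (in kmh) 1 yard = 0.9144 m, so 0.03347 yard = 0.03347 * 0.9144 = 0.030604968 m. 1 Julian year = 31557600 s, so 0.09454 Julian year = 0.09454 * 31557600 = 2983455.5 s. Combine: 0.030604968 m / 2983455.5 s = 1.0258228e-08 m/s. 1 kmh = 0.27777778 m/s, so 1.0258228e-08 m/s = 1.0258228e-08 / 0.27777778 = 3.6929622e-08 kmh ≈ 3.693e-08 kmh (4 s.f.). Final answer: 3.693e-08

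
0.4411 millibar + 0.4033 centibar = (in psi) 0.06489. Check: 1 millibar = 100 Pa, so 0.4411 millibar = 0.4411 * 100 = 44.11 Pa. 1 centibar = 1000 Pa, so 0.4033 centibar = 0.4033 * 1000 = 403.3 Pa. Sum: 44.11 + 403.3 = 447.41 Pa. 1 psi = 6894.7573 Pa, so 447.41 Pa = 447.41 / 6894.7573 = 0.064891334 psi ≈ 0.06489 psi (4 s.f.).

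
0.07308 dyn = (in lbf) 1.643e-07. Check: 1 dyn = 1e-05 N, so 0.07308 dyn = 0.07308 * 1e-05 = 7.308e-07 N. 1 lbf = 4.4482216 N, so 7.308e-07 N = 7.308e-07 / 4.4482216 = 1.6429038e-07 lbf ≈ 1.643e-07 lbf (4 s.f.).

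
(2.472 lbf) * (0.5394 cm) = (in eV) 3.702e+17. Check: 1 lbf = 4.4482216 N, so 2.472 lbf = 2.472 * 4.4482216 = 10.996004 N. 1 cm = 0.01 m, so 0.5394 cm = 0.5394 * 0.01 = 0.005394 m. Combine: 10.996004 N * 0.005394 m = 0.059312445 J. 1 eV = 1.6021766e-19 J, so 0.059312445 J = 0.059312445 / 1.6021766e-19 = 3.7019916e+17 eV ≈ 3.702e+17 eV (4 s.f.).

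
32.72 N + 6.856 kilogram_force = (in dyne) 32.72 N is already in N. 1 kilogram_force = 9.80665 N, so 6.856 kilogram_force = 6.856 * 9.80665 = 67.234392 N. Sum: 32.72 + 67.234392 = 99.954392 N. 1 dyne = 1e-05 N, so 99.954392 N = 99.954392 / 1e-05 = 9995439.2 dyne ≈ 9.995e+06 dyne (4 s.f.). Final answer: 9.995e+06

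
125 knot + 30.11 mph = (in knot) 1 knot = 0.51444444 m/s, so 125 knot = 125 * 0.51444444 = 64.305556 m/s. 1 mph = 0.44704 m/s, so 30.11 mph = 30.11 * 0.44704 = 13.460374 m/s. Sum: 64.305556 + 13.460374 = 77.76593 m/s. 1 knot = 0.51444444 m/s, so 77.76593 m/s = 77.76593 / 0.51444444 = 151.16487 knot ≈ 151.2 knot (4 s.f.). Final answer: 151.2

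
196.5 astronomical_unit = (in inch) 1.157e+15. Check: 1 astronomical_unit = 1.4959787e+11 m, so 196.5 astronomical_unit = 196.5 * 1.4959787e+11 = 2.9395982e+13 m. 1 inch = 0.0254 m, so 2.9395982e+13 m = 2.9395982e+13 / 0.0254 = 1.1573221e+15 inch ≈ 1.157e+15 inch (4 s.f.).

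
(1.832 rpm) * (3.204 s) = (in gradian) 39.13. Check: 1 rpm = 0.10471976 rad/s, so 1.832 rpm = 1.832 * 0.10471976 = 0.19184659 rad/s. 3.204 s is already in s. Combine: 0.19184659 rad/s * 3.204 s = 0.61467648 rad. 1 gradian = 0.015707963 rad, so 0.61467648 rad = 0.61467648 / 0.015707963 = 39.13152 gradian ≈ 39.13 gradian (4 s.f.).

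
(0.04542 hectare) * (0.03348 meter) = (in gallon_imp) 3345. Check: 1 hectare = 10000 m^2, so 0.04542 hectare = 0.04542 * 10000 = 454.2 m^2. 0.03348 meter = 0.03348 m. Combine: 454.2 m^2 * 0.03348 m = 15.206616 m^3. 1 gallon_imp = 0.00454609 m^3, so 15.206616 m^3 = 15.206616 / 0.00454609 = 3344.9879 gallon_imp ≈ 3345 gallon_imp (4 s.f.).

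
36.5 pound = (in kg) 16.56. Check: 1 pound = 0.45359237 kg, so 36.5 pound = 36.5 * 0.45359237 = 16.556122 kg. Result: 16.556122 kg ≈ 16.56 kg (4 s.f.).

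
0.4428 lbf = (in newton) 1 lbf = 4.4482216 N, so 0.4428 lbf = 0.4428 * 4.4482216 = 1.9696725 N. 1.9696725 N = 1.9696725 newton ≈ 1.97 newton (4 s.f.). Final answer: 1.97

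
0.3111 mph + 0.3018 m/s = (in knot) 0.857. Check: 1 mph = 0.44704 m/s, so 0.3111 mph = 0.3111 * 0.44704 = 0.13907414 m/s. 0.3018 m/s is already in m/s. Sum: 0.13907414 + 0.3018 = 0.44087414 m/s. 1 knot = 0.51444444 m/s, so 0.44087414 m/s = 0.44087414 / 0.51444444 = 0.85699078 knot ≈ 0.857 knot (4 s.f.).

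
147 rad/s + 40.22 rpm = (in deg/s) 8664. Check: 147 rad/s is already in rad/s. 1 rpm = 0.10471976 rad/s, so 40.22 rpm = 40.22 * 0.10471976 = 4.2118286 rad/s. Sum: 147 + 4.2118286 = 151.21183 rad/s. 1 deg/s = 0.017453293 rad/s, so 151.21183 rad/s = 151.21183 / 0.017453293 = 8663.7996 deg/s ≈ 8664 deg/s (4 s.f.).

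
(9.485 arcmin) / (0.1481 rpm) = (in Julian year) 5.637e-09. Check: 1 arcmin = 0.00029088821 rad, so 9.485 arcmin = 9.485 * 0.00029088821 = 0.0027590747 rad. 1 rpm = 0.10471976 rad/s, so 0.1481 rpm = 0.1481 * 0.10471976 = 0.015508996 rad/s. Combine: 0.0027590747 rad / 0.015508996 rad/s = 0.17790157 s. 1 Julian year = 31557600 s, so 0.17790157 s = 0.17790157 / 31557600 = 5.6373605e-09 Julian year ≈ 5.637e-09 Julian year (4 s.f.).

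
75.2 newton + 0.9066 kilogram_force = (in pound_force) 75.2 newton = 75.2 N. 1 kilogram_force = 9.80665 N, so 0.9066 kilogram_force = 0.9066 * 9.80665 = 8.8907089 N. Sum: 75.2 + 8.8907089 = 84.090709 N. 1 pound_force = 4.4482216 N, so 84.090709 N = 84.090709 / 4.4482216 = 18.904343 pound_force ≈ 18.9 pound_force (4 s.f.). Final answer: 18.9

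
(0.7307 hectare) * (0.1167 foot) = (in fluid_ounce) 1 hectare = 10000 m^2, so 0.7307 hectare = 0.7307 * 10000 = 7307 m^2. 1 foot = 0.3048 m, so 0.1167 foot = 0.1167 * 0.3048 = 0.03557016 m. Combine: 7307 m^2 * 0.03557016 m = 259.91116 m^3. 1 fluid_ounce = 2.957353e-05 m^3, so 259.91116 m^3 = 259.91116 / 2.957353e-05 = 8788641.8 fluid_ounce ≈ 8.789e+06 fluid_ounce (4 s.f.). Final answer: 8.789e+06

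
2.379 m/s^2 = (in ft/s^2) 1 ft/s^2 = 0.3048 m/s^2, so 2.379 m/s^2 = 2.379 / 0.3048 = 7.8051181 ft/s^2 ≈ 7.805 ft/s^2 (4 s.f.). Final answer: 7.805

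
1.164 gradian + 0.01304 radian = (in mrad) 1 gradian = 0.015707963 rad, so 1.164 gradian = 1.164 * 0.015707963 = 0.018284069 rad. 0.01304 radian = 0.01304 rad. Sum: 0.018284069 + 0.01304 = 0.031324069 rad. 1 mrad = 0.001 rad, so 0.031324069 rad = 0.031324069 / 0.001 = 31.324069 mrad ≈ 31.32 mrad (4 s.f.). Final answer: 31.32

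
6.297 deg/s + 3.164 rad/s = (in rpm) 1 deg/s = 0.017453293 rad/s, so 6.297 deg/s = 6.297 * 0.017453293 = 0.10990338 rad/s. 3.164 rad/s is already in rad/s. Sum: 0.10990338 + 3.164 = 3.2739034 rad/s. 1 rpm = 0.10471976 rad/s, so 3.2739034 rad/s = 3.2739034 / 0.10471976 = 31.263474 rpm ≈ 31.26 rpm (4 s.f.). Final answer: 31.26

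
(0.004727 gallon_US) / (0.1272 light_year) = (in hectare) 1 gallon_US = 0.0037854118 m^3, so 0.004727 gallon_US = 0.004727 * 0.0037854118 = 1.7893642e-05 m^3. 1 light_year = 9.4607305e+15 m, so 0.1272 light_year = 0.1272 * 9.4607305e+15 = 1.2034049e+15 m. Combine: 1.7893642e-05 m^3 / 1.2034049e+15 m = 1.4869178e-20 m^2. 1 hectare = 10000 m^2, so 1.4869178e-20 m^2 = 1.4869178e-20 / 10000 = 1.4869178e-24 hectare ≈ 1.487e-24 hectare (4 s.f.). Final answer: 1.487e-24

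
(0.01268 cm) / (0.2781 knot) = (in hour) 2.462e-07. Check: 1 cm = 0.01 m, so 0.01268 cm = 0.01268 * 0.01 = 0.0001268 m. 1 knot = 0.51444444 m/s, so 0.2781 knot = 0.2781 * 0.51444444 = 0.143067 m/s. Combine: 0.0001268 m / 0.143067 m/s = 0.00088629803 s. 1 hour = 3600 s, so 0.00088629803 s = 0.00088629803 / 3600 = 2.461939e-07 hour ≈ 2.462e-07 hour (4 s.f.).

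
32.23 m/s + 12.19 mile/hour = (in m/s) 37.68. Check: 32.23 m/s is already in m/s. 1 mile/hour = 0.44704 m/s, so 12.19 mile/hour = 12.19 * 0.44704 = 5.4494176 m/s. Sum: 32.23 + 5.4494176 = 37.679418 m/s. Result: 37.679418 m/s ≈ 37.68 m/s (4 s.f.).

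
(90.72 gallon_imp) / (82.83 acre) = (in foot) 1 gallon_imp = 0.00454609 m^3, so 90.72 gallon_imp = 90.72 * 0.00454609 = 0.41242128 m^3. 1 acre = 4046.8564 m^2, so 82.83 acre = 82.83 * 4046.8564 = 335201.12 m^2. Combine: 0.41242128 m^3 / 335201.12 m^2 = 1.2303697e-06 m. 1 foot = 0.3048 m, so 1.2303697e-06 m = 1.2303697e-06 / 0.3048 = 4.0366459e-06 foot ≈ 4.037e-06 foot (4 s.f.). Final answer: 4.037e-06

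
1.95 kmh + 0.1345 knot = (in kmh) 1 kmh = 0.27777778 m/s, so 1.95 kmh = 1.95 * 0.27777778 = 0.54166667 m/s. 1 knot = 0.51444444 m/s, so 0.1345 knot = 0.1345 * 0.51444444 = 0.069192778 m/s. Sum: 0.54166667 + 0.069192778 = 0.61085944 m/s. 1 kmh = 0.27777778 m/s, so 0.61085944 m/s = 0.61085944 / 0.27777778 = 2.199094 kmh ≈ 2.199 kmh (4 s.f.). Final answer: 2.199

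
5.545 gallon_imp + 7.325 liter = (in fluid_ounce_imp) 1145. Check: 1 gallon_imp = 0.00454609 m^3, so 5.545 gallon_imp = 5.545 * 0.00454609 = 0.025208069 m^3. 1 liter = 0.001 m^3, so 7.325 liter = 7.325 * 0.001 = 0.007325 m^3. Sum: 0.025208069 + 0.007325 = 0.032533069 m^3. 1 fluid_ounce_imp = 2.8413063e-05 m^3, so 0.032533069 m^3 = 0.032533069 / 2.8413063e-05 = 1145.004 fluid_ounce_imp ≈ 1145 fluid_ounce_imp (4 s.f.).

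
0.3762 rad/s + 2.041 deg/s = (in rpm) 0.3762 rad/s is already in rad/s. 1 deg/s = 0.017453293 rad/s, so 2.041 deg/s = 2.041 * 0.017453293 = 0.03562217 rad/s. Sum: 0.3762 + 0.03562217 = 0.41182217 rad/s. 1 rpm = 0.10471976 rad/s, so 0.41182217 rad/s = 0.41182217 / 0.10471976 = 3.932612 rpm ≈ 3.933 rpm (4 s.f.). Final answer: 3.933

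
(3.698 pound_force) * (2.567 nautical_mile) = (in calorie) 1.869e+04. Check: 1 pound_force = 4.4482216 N, so 3.698 pound_force = 3.698 * 4.4482216 = 16.449524 N. 1 nautical_mile = 1852 m, so 2.567 nautical_mile = 2.567 * 1852 = 4754.084 m. Combine: 16.449524 N * 4754.084 m = 78202.417 J. 1 calorie = 4.184 J, so 78202.417 J = 78202.417 / 4.184 = 18690.826 calorie ≈ 1.869e+04 calorie (4 s.f.).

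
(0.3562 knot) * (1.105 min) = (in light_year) 1.284e-15. Check: 1 knot = 0.51444444 m/s, so 0.3562 knot = 0.3562 * 0.51444444 = 0.18324511 m/s. 1 min = 60 s, so 1.105 min = 1.105 * 60 = 66.3 s. Combine: 0.18324511 m/s * 66.3 s = 12.149151 m. 1 light_year = 9.4607305e+15 m, so 12.149151 m = 12.149151 / 9.4607305e+15 = 1.2841663e-15 light_year ≈ 1.284e-15 light_year (4 s.f.).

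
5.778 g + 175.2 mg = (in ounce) 0.21. Check: 1 g = 0.001 kg, so 5.778 g = 5.778 * 0.001 = 0.005778 kg. 1 mg = 1e-06 kg, so 175.2 mg = 175.2 * 1e-06 = 0.0001752 kg. Sum: 0.005778 + 0.0001752 = 0.0059532 kg. 1 ounce = 0.028349523 kg, so 0.0059532 kg = 0.0059532 / 0.028349523 = 0.20999295 ounce ≈ 0.21 ounce (4 s.f.).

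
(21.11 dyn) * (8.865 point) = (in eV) 4.121e+12. Check: 1 dyn = 1e-05 N, so 21.11 dyn = 21.11 * 1e-05 = 0.0002111 N. 1 point = 0.00035277778 m, so 8.865 point = 8.865 * 0.00035277778 = 0.003127375 m. Combine: 0.0002111 N * 0.003127375 m = 6.6018886e-07 J. 1 eV = 1.6021766e-19 J, so 6.6018886e-07 J = 6.6018886e-07 / 1.6021766e-19 = 4.1205748e+12 eV ≈ 4.121e+12 eV (4 s.f.).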